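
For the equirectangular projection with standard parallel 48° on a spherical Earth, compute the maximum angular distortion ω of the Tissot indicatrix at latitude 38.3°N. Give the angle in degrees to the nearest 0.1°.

The equidistant cylindrical projection with φ₀ = 48° has h = 1 (meridians true) and k = cos φ₀ / cos φ along parallels.
At 38.3°: h = 1.000, k = 0.8526; principal scales a = 1.000, b = 0.8526.
sin(ω/2) = (a − b)/(a + b) = 0.1474/1.853 = 0.07954, so ω = 2 arcsin(0.07954) ≈ 9.1°.

9.1°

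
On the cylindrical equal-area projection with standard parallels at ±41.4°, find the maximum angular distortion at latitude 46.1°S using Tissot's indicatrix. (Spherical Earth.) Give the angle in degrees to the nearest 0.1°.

For cylindrical equal-area with standard parallel φ₀, h = cos φ / cos φ₀ and k = cos φ₀ / cos φ, so h·k = 1.
At 46.1°: h = 0.9244, k = 1.082; principal scales a = 1.082, b = 0.9244.
sin(ω/2) = (a − b)/(a + b) = 0.1574/2.006 = 0.07845, so ω = 2 arcsin(0.07845) ≈ 9.0°.

9.0°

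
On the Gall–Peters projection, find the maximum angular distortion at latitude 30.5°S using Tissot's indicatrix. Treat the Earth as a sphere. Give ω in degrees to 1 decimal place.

22.5°

The Gall–Peters projection is cylindrical equal-area with φ₀ = 45°. For cylindrical equal-area with standard parallel φ₀, h = cos φ / cos φ₀ and k = cos φ₀ / cos φ, so h·k = 1.
At 30.5°: h = 1.219, k = 0.8207; principal scales a = 1.219, b = 0.8207.
sin(ω/2) = (a − b)/(a + b) = 0.3979/2.039 = 0.1951, so ω = 2 arcsin(0.1951) ≈ 22.5°.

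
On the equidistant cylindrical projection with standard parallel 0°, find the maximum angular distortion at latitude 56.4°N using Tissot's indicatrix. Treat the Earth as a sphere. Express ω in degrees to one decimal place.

For the equirectangular projection with φ₀ = 0 (plate carrée), h = 1 along meridians and k = sec φ along parallels.
At 56.4°: h = 1.000, k = 1.807; principal scales a = 1.807, b = 1.000.
sin(ω/2) = (a − b)/(a + b) = 0.8070/2.807 = 0.2875, so ω = 2 arcsin(0.2875) ≈ 33.4°.

33.4°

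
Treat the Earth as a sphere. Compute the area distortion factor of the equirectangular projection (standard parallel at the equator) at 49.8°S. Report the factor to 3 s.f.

In the plate carrée (x = Rλ, y = Rφ), meridians are true-scale (h = 1) and parallels are stretched by k = sec φ.
Areal scale = h·k = 1 × sec φ; at 49.8°, h = 1.000, k = 1.549, so h·k = 1.549.

1.55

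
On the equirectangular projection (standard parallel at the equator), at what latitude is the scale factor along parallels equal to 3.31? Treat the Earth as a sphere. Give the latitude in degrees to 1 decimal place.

Plate carrée: h = 1, k = sec φ along parallels.
sec φ = 3.31  ⇒  cos φ = 0.3021  ⇒  φ ≈ 72.4°.

72.4°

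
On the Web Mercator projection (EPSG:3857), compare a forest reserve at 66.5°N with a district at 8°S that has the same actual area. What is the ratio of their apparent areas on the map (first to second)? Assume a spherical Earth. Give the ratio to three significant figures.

Mercator areal scale is sec²φ.
At 66.5°: sec²(66.5°) = 1/0.3987² = 6.289.
At 8°: sec²(8°) = 1/0.9903² = 1.020.
Ratio = 6.289/1.020 = cos²(8°)/cos²(66.5°) ≈ 6.17.

6.17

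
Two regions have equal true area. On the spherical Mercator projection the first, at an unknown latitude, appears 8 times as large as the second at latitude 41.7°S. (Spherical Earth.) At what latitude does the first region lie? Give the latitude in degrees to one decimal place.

For equal true areas on Mercator, apparent areas scale as sec²φ, so the ratio is cos²φ₂ / cos²φ₁.
cos²φ₂ / cos²φ₁ = 8  ⇒  cos φ₁ = cos 41.7° / √8 = 0.7466/2.828 = 0.2640.
φ₁ = arccos(0.2640) ≈ 74.7°.

74.7°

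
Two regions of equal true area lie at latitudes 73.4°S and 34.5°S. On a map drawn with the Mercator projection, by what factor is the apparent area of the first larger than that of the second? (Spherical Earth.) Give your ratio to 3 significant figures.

8.32

Mercator areal scale is sec²φ.
At 73.4°: sec²(73.4°) = 1/0.2857² = 12.25.
At 34.5°: sec²(34.5°) = 1/0.8241² = 1.472.
Ratio = 12.25/1.472 = cos²(34.5°)/cos²(73.4°) ≈ 8.32.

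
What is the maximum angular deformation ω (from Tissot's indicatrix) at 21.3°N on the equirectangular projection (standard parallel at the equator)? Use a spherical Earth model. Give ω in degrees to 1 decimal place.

For the equirectangular projection with φ₀ = 0 (plate carrée), h = 1 along meridians and k = sec φ along parallels.
At 21.3°: h = 1.000, k = 1.073; principal scales a = 1.073, b = 1.000.
sin(ω/2) = (a − b)/(a + b) = 0.07332/2.073 = 0.03536, so ω = 2 arcsin(0.03536) ≈ 4.1°.

4.1°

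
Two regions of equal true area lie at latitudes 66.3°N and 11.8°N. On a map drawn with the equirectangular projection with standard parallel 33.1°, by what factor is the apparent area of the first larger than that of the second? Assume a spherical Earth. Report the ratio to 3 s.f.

In the equirectangular projection with standard parallel φ₀ = 33.1° (x = Rλ cos φ₀, y = Rφ), meridians are true-scale (h = 1) and the parallel scale is k = cos φ₀ / cos φ.
Areal scale at 66.3°: h·k = 1.000 × 2.084 = 2.084.
Areal scale at 11.8°: h·k = 1.000 × 0.8558 = 0.8558.
Ratio = 2.084/0.8558 ≈ 2.44.

2.44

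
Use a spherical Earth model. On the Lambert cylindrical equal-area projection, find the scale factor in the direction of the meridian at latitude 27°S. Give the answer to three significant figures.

The Lambert cylindrical equal-area projection is the cylindrical equal-area projection with its standard parallel at the equator (φ₀ = 0). A cylindrical equal-area projection with standard parallel φ₀ has meridian scale h = cos φ / cos φ₀ and parallel scale k = cos φ₀ / cos φ (so areas are preserved, h·k = 1).
h = cos 27° / cos 0° = 0.8910/1.000 = 0.8910.

0.891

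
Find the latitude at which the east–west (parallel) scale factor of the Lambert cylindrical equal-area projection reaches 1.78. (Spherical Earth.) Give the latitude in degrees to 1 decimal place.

The Lambert cylindrical equal-area projection is the cylindrical equal-area projection with its standard parallel at the equator (φ₀ = 0). Cylindrical equal-area (φ₀ = 0°): h = cos φ / cos 0° along meridians, k = cos 0° / cos φ along parallels; h·k = 1.
k = cos φ₀ / cos φ = 1.78  ⇒  cos φ = cos 0° / 1.78 = 0.5618.
φ = arccos(0.5618) ≈ 55.8°.

55.8°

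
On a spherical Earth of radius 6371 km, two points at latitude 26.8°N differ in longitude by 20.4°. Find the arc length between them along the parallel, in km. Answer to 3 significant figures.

2020 km

Arc length along a parallel = R cos φ · Δλ (with Δλ in radians).
= 6371 × cos 26.8° × (20.4° × π/180) = 6371 × 0.8926 × 0.3560 ≈ 2020 km.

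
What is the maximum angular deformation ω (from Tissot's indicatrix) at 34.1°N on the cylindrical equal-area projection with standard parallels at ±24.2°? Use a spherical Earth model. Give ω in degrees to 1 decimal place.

For cylindrical equal-area with standard parallel φ₀, h = cos φ / cos φ₀ and k = cos φ₀ / cos φ, so h·k = 1.
At 34.1°: h = 0.9078, k = 1.102; principal scales a = 1.102, b = 0.9078.
sin(ω/2) = (a − b)/(a + b) = 0.1937/2.009 = 0.09639, so ω = 2 arcsin(0.09639) ≈ 11.1°.

11.1°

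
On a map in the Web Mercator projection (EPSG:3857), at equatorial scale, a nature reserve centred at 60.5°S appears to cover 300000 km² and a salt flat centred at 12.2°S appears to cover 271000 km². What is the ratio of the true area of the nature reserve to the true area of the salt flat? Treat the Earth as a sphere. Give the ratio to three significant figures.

0.281

Mercator's areal exaggeration is sec²φ; hence true area = (apparent area) · cos²φ.
True area of nature reserve: 300000 × cos²(60.5°) = 300000 × 0.2425 = 72740 km².
True area of salt flat: 271000 × cos²(12.2°) = 271000 × 0.9553 = 258900 km².
Ratio = 72740 / 258900 ≈ 0.281.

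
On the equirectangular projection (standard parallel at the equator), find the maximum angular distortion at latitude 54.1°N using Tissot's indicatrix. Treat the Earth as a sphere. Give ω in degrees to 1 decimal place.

For the equirectangular projection with φ₀ = 0 (plate carrée), h = 1 along meridians and k = sec φ along parallels.
At 54.1°: h = 1.000, k = 1.705; principal scales a = 1.705, b = 1.000.
sin(ω/2) = (a − b)/(a + b) = 0.7054/2.705 = 0.2607, so ω = 2 arcsin(0.2607) ≈ 30.2°.

30.2°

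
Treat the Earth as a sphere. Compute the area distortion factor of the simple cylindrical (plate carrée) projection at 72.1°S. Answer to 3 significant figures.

In the plate carrée (x = Rλ, y = Rφ), meridians are true-scale (h = 1) and parallels are stretched by k = sec φ.
Areal scale = h·k = 1 × sec φ; at 72.1°, h = 1.000, k = 3.254, so h·k = 3.254.

3.25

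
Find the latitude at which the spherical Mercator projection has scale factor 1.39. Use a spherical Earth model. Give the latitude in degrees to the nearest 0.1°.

44.0°

Mercator scale is k = sec φ = 1/cos φ.
1/cos φ = 1.39  ⇒  cos φ = 0.7194  ⇒  φ = arccos(0.7194) ≈ 44.0°.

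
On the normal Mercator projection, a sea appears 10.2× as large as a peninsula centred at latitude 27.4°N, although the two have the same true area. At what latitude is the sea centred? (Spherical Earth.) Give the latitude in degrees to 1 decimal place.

73.9°

For equal true areas on Mercator, apparent areas scale as sec²φ, so the ratio is cos²φ₂ / cos²φ₁.
cos²φ₂ / cos²φ₁ = 10.2  ⇒  cos φ₁ = cos 27.4° / √10.2 = 0.8878/3.194 = 0.2780.
φ₁ = arccos(0.2780) ≈ 73.9°.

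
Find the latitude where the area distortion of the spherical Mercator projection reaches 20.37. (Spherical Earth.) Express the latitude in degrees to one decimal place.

Mercator areal scale is sec²φ.
sec²φ = 20.37  ⇒  cos²φ = 0.04909  ⇒  cos φ = 0.2216.
φ = arccos(0.2216) ≈ 77.2°.

77.2°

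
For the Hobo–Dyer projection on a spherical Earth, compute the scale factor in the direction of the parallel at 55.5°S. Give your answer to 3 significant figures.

Hobo–Dyer is a cylindrical equal-area projection with standard parallels at ±37.5°. A cylindrical equal-area projection with standard parallel φ₀ has meridian scale h = cos φ / cos φ₀ and parallel scale k = cos φ₀ / cos φ (so areas are preserved, h·k = 1).
k = cos 37.5° / cos 55.5° = 0.7934/0.5664 = 1.401.

1.40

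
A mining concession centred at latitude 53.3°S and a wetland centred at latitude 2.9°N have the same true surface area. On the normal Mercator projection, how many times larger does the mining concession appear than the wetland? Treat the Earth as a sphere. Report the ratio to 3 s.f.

Mercator is conformal with k = sec φ, so areal scale = k² = sec²φ.
At 53.3°: sec²(53.3°) = 1/0.5976² = 2.800.
At 2.9°: sec²(2.9°) = 1/0.9987² = 1.003.
Ratio = 2.800/1.003 = cos²(2.9°)/cos²(53.3°) ≈ 2.79.

2.79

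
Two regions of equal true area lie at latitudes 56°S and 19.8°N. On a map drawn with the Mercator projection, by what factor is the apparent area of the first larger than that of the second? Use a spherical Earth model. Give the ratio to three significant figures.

Mercator areal scale is sec²φ.
At 56°: sec²(56°) = 1/0.5592² = 3.198.
At 19.8°: sec²(19.8°) = 1/0.9409² = 1.130.
Ratio = 3.198/1.130 = cos²(19.8°)/cos²(56°) ≈ 2.83.

2.83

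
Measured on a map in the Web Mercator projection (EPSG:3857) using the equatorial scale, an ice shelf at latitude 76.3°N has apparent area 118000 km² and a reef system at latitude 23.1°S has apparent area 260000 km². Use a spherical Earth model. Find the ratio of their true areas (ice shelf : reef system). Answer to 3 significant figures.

0.0301

On Mercator the areal scale is sec²φ, so true area = apparent × cos²φ.
True area of ice shelf: 118000 × cos²(76.3°) = 118000 × 0.05609 = 6619 km².
True area of reef system: 260000 × cos²(23.1°) = 260000 × 0.8461 = 220000 km².
Ratio = 6619 / 220000 ≈ 0.0301.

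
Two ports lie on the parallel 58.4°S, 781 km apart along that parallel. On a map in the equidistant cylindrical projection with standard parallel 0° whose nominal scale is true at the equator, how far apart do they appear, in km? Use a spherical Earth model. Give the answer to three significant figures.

1490 km

For the equirectangular projection with φ₀ = 0 (plate carrée), h = 1 along meridians and k = sec φ along parallels.
Along the parallel, k = sec 58.4° = 1/0.5240 = 1.908.
Map distance = 781 × 1.908 ≈ 1490 km.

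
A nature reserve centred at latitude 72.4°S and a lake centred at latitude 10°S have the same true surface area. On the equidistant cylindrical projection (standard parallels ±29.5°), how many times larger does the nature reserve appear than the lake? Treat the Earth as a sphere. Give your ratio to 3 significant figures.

The equidistant cylindrical projection with φ₀ = 29.5° has h = 1 (meridians true) and k = cos φ₀ / cos φ along parallels.
Areal scale at 72.4°: h·k = 1.000 × 2.878 = 2.878.
Areal scale at 10°: h·k = 1.000 × 0.8838 = 0.8838.
Ratio = 2.878/0.8838 ≈ 3.26.

3.26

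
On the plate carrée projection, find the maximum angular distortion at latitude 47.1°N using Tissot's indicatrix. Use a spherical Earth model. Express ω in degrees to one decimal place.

In the plate carrée (x = Rλ, y = Rφ), meridians are true-scale (h = 1) and parallels are stretched by k = sec φ.
At 47.1°: h = 1.000, k = 1.469; principal scales a = 1.469, b = 1.000.
sin(ω/2) = (a − b)/(a + b) = 0.4690/2.469 = 0.1900, so ω = 2 arcsin(0.1900) ≈ 21.9°.

21.9°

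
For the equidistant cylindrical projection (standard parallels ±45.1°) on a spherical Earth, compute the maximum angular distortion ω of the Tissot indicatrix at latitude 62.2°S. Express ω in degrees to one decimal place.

23.6°

In the equirectangular projection with standard parallel φ₀ = 45.1° (x = Rλ cos φ₀, y = Rφ), meridians are true-scale (h = 1) and the parallel scale is k = cos φ₀ / cos φ.
At 62.2°: h = 1.000, k = 1.513; principal scales a = 1.513, b = 1.000.
sin(ω/2) = (a − b)/(a + b) = 0.5135/2.513 = 0.2043, so ω = 2 arcsin(0.2043) ≈ 23.6°.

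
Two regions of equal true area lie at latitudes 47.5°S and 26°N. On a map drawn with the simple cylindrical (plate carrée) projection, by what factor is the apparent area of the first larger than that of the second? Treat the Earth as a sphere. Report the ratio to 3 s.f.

1.33

For the equirectangular projection with φ₀ = 0 (plate carrée), h = 1 along meridians and k = sec φ along parallels.
Areal scale at 47.5°: h·k = 1.000 × 1.480 = 1.480.
Areal scale at 26°: h·k = 1.000 × 1.113 = 1.113.
Ratio = 1.480/1.113 ≈ 1.33.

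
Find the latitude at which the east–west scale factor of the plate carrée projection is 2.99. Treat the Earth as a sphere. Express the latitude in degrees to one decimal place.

Plate carrée: h = 1, k = sec φ along parallels.
sec φ = 2.99  ⇒  cos φ = 0.3344  ⇒  φ ≈ 70.5°.

70.5°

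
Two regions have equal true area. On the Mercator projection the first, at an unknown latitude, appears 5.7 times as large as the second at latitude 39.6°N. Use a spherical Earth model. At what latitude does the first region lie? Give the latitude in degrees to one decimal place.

71.2°

On Mercator, (apparent₁)/(apparent₂) = sec²φ₁ / sec²φ₂ when true areas are equal.
cos²φ₂ / cos²φ₁ = 5.7  ⇒  cos φ₁ = cos 39.6° / √5.7 = 0.7705/2.387 = 0.3227.
φ₁ = arccos(0.3227) ≈ 71.2°.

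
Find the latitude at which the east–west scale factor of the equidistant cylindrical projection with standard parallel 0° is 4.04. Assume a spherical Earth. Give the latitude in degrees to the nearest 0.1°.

Plate carrée: h = 1, k = sec φ along parallels.
sec φ = 4.04  ⇒  cos φ = 0.2475  ⇒  φ ≈ 75.7°.

75.7°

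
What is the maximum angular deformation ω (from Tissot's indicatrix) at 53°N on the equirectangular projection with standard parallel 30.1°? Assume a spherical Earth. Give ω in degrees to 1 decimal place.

In the equirectangular projection with standard parallel φ₀ = 30.1° (x = Rλ cos φ₀, y = Rφ), meridians are true-scale (h = 1) and the parallel scale is k = cos φ₀ / cos φ.
At 53°: h = 1.000, k = 1.438; principal scales a = 1.438, b = 1.000.
sin(ω/2) = (a − b)/(a + b) = 0.4376/2.438 = 0.1795, so ω = 2 arcsin(0.1795) ≈ 20.7°.

20.7°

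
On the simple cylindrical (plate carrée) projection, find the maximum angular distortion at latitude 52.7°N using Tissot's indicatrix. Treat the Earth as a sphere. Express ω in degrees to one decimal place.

For the equirectangular projection with φ₀ = 0 (plate carrée), h = 1 along meridians and k = sec φ along parallels.
At 52.7°: h = 1.000, k = 1.650; principal scales a = 1.650, b = 1.000.
sin(ω/2) = (a − b)/(a + b) = 0.6502/2.650 = 0.2453, so ω = 2 arcsin(0.2453) ≈ 28.4°.

28.4°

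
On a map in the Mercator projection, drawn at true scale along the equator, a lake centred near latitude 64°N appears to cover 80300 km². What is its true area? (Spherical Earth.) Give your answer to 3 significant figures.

Mercator is conformal, so the point scale is isotropic: h = k = sec φ = 1/cos φ.
Areal scale = k² = sec²φ = 1/cos²(64°) = 1/0.4384² = 5.204.
True area = apparent / (areal scale) = 80300 / 5.204 ≈ 15400 km².

15400 km²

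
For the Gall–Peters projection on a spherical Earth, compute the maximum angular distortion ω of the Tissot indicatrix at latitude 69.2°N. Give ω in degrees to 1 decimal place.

Gall–Peters is a cylindrical equal-area projection with standard parallels at ±45°. A cylindrical equal-area projection with standard parallel φ₀ has meridian scale h = cos φ / cos φ₀ and parallel scale k = cos φ₀ / cos φ (so areas are preserved, h·k = 1).
At 69.2°: h = 0.5022, k = 1.991; principal scales a = 1.991, b = 0.5022.
sin(ω/2) = (a − b)/(a + b) = 1.489/2.493 = 0.5972, so ω = 2 arcsin(0.5972) ≈ 73.3°.

73.3°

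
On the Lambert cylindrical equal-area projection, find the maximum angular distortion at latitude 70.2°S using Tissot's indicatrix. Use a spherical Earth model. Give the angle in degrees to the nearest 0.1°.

The Lambert cylindrical equal-area projection is the cylindrical equal-area projection with its standard parallel at the equator (φ₀ = 0). For cylindrical equal-area with standard parallel φ₀, h = cos φ / cos φ₀ and k = cos φ₀ / cos φ, so h·k = 1.
At 70.2°: h = 0.3387, k = 2.952; principal scales a = 2.952, b = 0.3387.
sin(ω/2) = (a − b)/(a + b) = 2.613/3.291 = 0.7941, so ω = 2 arcsin(0.7941) ≈ 105.1°.

105.1°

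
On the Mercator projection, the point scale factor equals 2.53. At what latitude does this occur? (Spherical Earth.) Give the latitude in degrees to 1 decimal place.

66.7°

Mercator scale is k = sec φ = 1/cos φ.
1/cos φ = 2.53  ⇒  cos φ = 0.3953  ⇒  φ = arccos(0.3953) ≈ 66.7°.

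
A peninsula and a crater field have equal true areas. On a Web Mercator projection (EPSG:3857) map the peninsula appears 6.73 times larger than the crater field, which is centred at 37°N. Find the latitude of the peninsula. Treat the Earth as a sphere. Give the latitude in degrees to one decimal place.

For equal true areas on Mercator, apparent areas scale as sec²φ, so the ratio is cos²φ₂ / cos²φ₁.
cos²φ₂ / cos²φ₁ = 6.73  ⇒  cos φ₁ = cos 37° / √6.73 = 0.7986/2.594 = 0.3079.
φ₁ = arccos(0.3079) ≈ 72.1°.

72.1°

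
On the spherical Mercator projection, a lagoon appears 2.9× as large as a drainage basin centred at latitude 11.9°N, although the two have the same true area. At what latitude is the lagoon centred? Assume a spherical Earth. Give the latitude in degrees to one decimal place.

54.9°

Mercator areal scale is sec²φ, so apparent-area ratio = sec²φ₁ / sec²φ₂ = cos²φ₂ / cos²φ₁.
cos²φ₂ / cos²φ₁ = 2.9  ⇒  cos φ₁ = cos 11.9° / √2.9 = 0.9785/1.703 = 0.5746.
φ₁ = arccos(0.5746) ≈ 54.9°.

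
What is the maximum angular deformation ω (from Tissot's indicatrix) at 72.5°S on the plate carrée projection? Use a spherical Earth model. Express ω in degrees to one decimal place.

Plate carrée maps x = Rλ, y = Rφ. The meridian scale is h = 1 and the parallel scale is k = 1/cos φ = sec φ.
At 72.5°: h = 1.000, k = 3.326; principal scales a = 3.326, b = 1.000.
sin(ω/2) = (a − b)/(a + b) = 2.326/4.326 = 0.5376, so ω = 2 arcsin(0.5376) ≈ 65.0°.

65.0°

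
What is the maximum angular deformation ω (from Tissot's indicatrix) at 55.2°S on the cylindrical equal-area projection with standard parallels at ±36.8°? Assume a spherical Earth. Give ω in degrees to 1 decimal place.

For cylindrical equal-area with standard parallel φ₀, h = cos φ / cos φ₀ and k = cos φ₀ / cos φ, so h·k = 1.
At 55.2°: h = 0.7127, k = 1.403; principal scales a = 1.403, b = 0.7127.
sin(ω/2) = (a − b)/(a + b) = 0.6903/2.116 = 0.3263, so ω = 2 arcsin(0.3263) ≈ 38.1°.

38.1°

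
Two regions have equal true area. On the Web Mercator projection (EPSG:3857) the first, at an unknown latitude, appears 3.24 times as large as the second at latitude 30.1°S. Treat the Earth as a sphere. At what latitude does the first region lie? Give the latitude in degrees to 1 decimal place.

61.3°

For equal true areas on Mercator, apparent areas scale as sec²φ, so the ratio is cos²φ₂ / cos²φ₁.
cos²φ₂ / cos²φ₁ = 3.24  ⇒  cos φ₁ = cos 30.1° / √3.24 = 0.8652/1.800 = 0.4806.
φ₁ = arccos(0.4806) ≈ 61.3°.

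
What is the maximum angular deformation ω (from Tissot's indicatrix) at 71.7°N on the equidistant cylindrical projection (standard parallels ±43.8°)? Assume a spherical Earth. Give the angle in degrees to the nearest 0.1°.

46.4°

With standard parallel φ₀ = 43.8°, the equirectangular projection gives x = Rλ cos φ₀, y = Rφ, so h = 1 and k = cos 43.8° / cos φ.
At 71.7°: h = 1.000, k = 2.299; principal scales a = 2.299, b = 1.000.
sin(ω/2) = (a − b)/(a + b) = 1.299/3.299 = 0.3937, so ω = 2 arcsin(0.3937) ≈ 46.4°.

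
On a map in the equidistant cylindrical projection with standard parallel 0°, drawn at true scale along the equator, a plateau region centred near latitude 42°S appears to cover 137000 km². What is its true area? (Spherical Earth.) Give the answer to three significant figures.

For the equirectangular projection with φ₀ = 0 (plate carrée), h = 1 along meridians and k = sec φ along parallels.
Areal scale = h·k = 1 × sec φ; at 42°, h = 1.000, k = 1.346, so h·k = 1.346.
True area = apparent / (areal scale) = 137000 / 1.346 ≈ 102000 km².

102000 km²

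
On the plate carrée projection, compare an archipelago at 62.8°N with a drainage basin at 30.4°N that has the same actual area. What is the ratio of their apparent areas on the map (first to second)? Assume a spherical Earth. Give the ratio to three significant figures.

1.89

Plate carrée maps x = Rλ, y = Rφ. The meridian scale is h = 1 and the parallel scale is k = 1/cos φ = sec φ.
Areal scale at 62.8°: h·k = 1.000 × 2.188 = 2.188.
Areal scale at 30.4°: h·k = 1.000 × 1.159 = 1.159.
Ratio = 2.188/1.159 ≈ 1.89.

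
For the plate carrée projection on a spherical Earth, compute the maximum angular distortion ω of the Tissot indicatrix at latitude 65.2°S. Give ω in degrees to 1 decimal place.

48.3°

Plate carrée maps x = Rλ, y = Rφ. The meridian scale is h = 1 and the parallel scale is k = 1/cos φ = sec φ.
At 65.2°: h = 1.000, k = 2.384; principal scales a = 2.384, b = 1.000.
sin(ω/2) = (a − b)/(a + b) = 1.384/3.384 = 0.4090, so ω = 2 arcsin(0.4090) ≈ 48.3°.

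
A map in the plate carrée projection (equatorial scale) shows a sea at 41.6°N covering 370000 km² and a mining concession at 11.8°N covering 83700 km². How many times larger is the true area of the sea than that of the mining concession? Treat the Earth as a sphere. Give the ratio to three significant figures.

On the plate carrée, areal scale = h·k = 1 × sec φ, so true area = apparent × cos φ.
True area of sea: 370000 × cos(41.6°) = 370000 × 0.7478 = 276700 km².
True area of mining concession: 83700 × cos(11.8°) = 83700 × 0.9789 = 81930 km².
Ratio = 276700 / 81930 ≈ 3.38.

3.38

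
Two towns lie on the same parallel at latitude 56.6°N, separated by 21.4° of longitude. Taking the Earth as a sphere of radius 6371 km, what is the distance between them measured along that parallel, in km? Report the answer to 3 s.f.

Arc length along a parallel = R cos φ · Δλ (with Δλ in radians).
= 6371 × cos 56.6° × (21.4° × π/180) = 6371 × 0.5505 × 0.3735 ≈ 1310 km.

1310 km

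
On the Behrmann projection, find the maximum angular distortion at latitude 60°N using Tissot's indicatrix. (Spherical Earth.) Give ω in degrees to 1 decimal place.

The Behrmann projection is cylindrical equal-area with φ₀ = 30°. Cylindrical equal-area (φ₀ = 30°): h = cos φ / cos 30° along meridians, k = cos 30° / cos φ along parallels; h·k = 1.
At 60°: h = 0.5774, k = 1.732; principal scales a = 1.732, b = 0.5774.
sin(ω/2) = (a − b)/(a + b) = 1.155/2.309 = 0.5000, so ω = 2 arcsin(0.5000) ≈ 60.0°.

60.0°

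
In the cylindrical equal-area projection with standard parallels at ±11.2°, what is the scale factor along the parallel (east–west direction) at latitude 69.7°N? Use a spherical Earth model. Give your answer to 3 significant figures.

Cylindrical equal-area (φ₀ = 11.2°): h = cos φ / cos 11.2° along meridians, k = cos 11.2° / cos φ along parallels; h·k = 1.
k = cos 11.2° / cos 69.7° = 0.9810/0.3469 = 2.827.

2.83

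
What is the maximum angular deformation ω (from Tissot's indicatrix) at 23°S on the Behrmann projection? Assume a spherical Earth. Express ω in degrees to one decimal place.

7.0°

Behrmann is a cylindrical equal-area projection with standard parallels at ±30°. Cylindrical equal-area (φ₀ = 30°): h = cos φ / cos 30° along meridians, k = cos 30° / cos φ along parallels; h·k = 1.
At 23°: h = 1.063, k = 0.9408; principal scales a = 1.063, b = 0.9408.
sin(ω/2) = (a − b)/(a + b) = 0.1221/2.004 = 0.06093, so ω = 2 arcsin(0.06093) ≈ 7.0°.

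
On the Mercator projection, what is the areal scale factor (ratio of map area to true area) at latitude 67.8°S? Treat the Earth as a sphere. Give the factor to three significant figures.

For Mercator, h = k = sec φ (a conformal cylindrical projection has a single point scale, 1/cos φ).
Areal scale = k² = sec²φ = 1/cos²(67.8°) = 1/0.3778² = 7.005.

7.00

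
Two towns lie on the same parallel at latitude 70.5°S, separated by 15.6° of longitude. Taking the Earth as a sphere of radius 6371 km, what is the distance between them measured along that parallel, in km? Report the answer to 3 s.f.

Arc length along a parallel = R cos φ · Δλ (with Δλ in radians).
= 6371 × cos 70.5° × (15.6° × π/180) = 6371 × 0.3338 × 0.2723 ≈ 579 km.

579 km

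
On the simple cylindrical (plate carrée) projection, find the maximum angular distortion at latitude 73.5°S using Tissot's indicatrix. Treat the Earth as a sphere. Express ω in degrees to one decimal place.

67.8°

In the plate carrée (x = Rλ, y = Rφ), meridians are true-scale (h = 1) and parallels are stretched by k = sec φ.
At 73.5°: h = 1.000, k = 3.521; principal scales a = 3.521, b = 1.000.
sin(ω/2) = (a − b)/(a + b) = 2.521/4.521 = 0.5576, so ω = 2 arcsin(0.5576) ≈ 67.8°.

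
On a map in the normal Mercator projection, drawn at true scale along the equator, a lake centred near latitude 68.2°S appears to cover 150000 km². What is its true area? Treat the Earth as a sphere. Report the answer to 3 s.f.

20700 km²

Mercator is conformal, so the point scale is isotropic: h = k = sec φ = 1/cos φ.
Areal scale = k² = sec²φ = 1/cos²(68.2°) = 1/0.3714² = 7.251.
True area = apparent / (areal scale) = 150000 / 7.251 ≈ 20700 km².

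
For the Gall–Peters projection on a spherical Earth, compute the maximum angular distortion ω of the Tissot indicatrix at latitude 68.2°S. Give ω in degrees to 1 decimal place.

Gall–Peters is a cylindrical equal-area projection with standard parallels at ±45°. A cylindrical equal-area projection with standard parallel φ₀ has meridian scale h = cos φ / cos φ₀ and parallel scale k = cos φ₀ / cos φ (so areas are preserved, h·k = 1).
At 68.2°: h = 0.5252, k = 1.904; principal scales a = 1.904, b = 0.5252.
sin(ω/2) = (a − b)/(a + b) = 1.379/2.429 = 0.5676, so ω = 2 arcsin(0.5676) ≈ 69.2°.

69.2°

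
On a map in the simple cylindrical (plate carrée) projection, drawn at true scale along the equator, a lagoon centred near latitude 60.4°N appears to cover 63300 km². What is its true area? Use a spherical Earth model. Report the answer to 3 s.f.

Plate carrée maps x = Rλ, y = Rφ. The meridian scale is h = 1 and the parallel scale is k = 1/cos φ = sec φ.
Areal scale = h·k = 1 × sec φ; at 60.4°, h = 1.000, k = 2.025, so h·k = 2.025.
True area = apparent / (areal scale) = 63300 / 2.025 ≈ 31300 km².

31300 km²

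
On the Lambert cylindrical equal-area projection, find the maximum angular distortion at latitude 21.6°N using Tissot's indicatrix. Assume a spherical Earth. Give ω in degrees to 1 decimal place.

The Lambert cylindrical equal-area projection is the cylindrical equal-area projection with its standard parallel at the equator (φ₀ = 0). For cylindrical equal-area with standard parallel φ₀, h = cos φ / cos φ₀ and k = cos φ₀ / cos φ, so h·k = 1.
At 21.6°: h = 0.9298, k = 1.076; principal scales a = 1.076, b = 0.9298.
sin(ω/2) = (a − b)/(a + b) = 0.1458/2.005 = 0.07268, so ω = 2 arcsin(0.07268) ≈ 8.3°.

8.3°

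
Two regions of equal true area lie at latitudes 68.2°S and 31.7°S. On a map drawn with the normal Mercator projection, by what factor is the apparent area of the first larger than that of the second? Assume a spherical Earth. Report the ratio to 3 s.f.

5.25

Mercator areal scale is sec²φ.
At 68.2°: sec²(68.2°) = 1/0.3714² = 7.251.
At 31.7°: sec²(31.7°) = 1/0.8508² = 1.381.
Ratio = 7.251/1.381 = cos²(31.7°)/cos²(68.2°) ≈ 5.25.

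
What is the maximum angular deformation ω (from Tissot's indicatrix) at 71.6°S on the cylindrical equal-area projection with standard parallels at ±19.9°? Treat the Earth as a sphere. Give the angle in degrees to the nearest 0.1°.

105.8°

For cylindrical equal-area with standard parallel φ₀, h = cos φ / cos φ₀ and k = cos φ₀ / cos φ, so h·k = 1.
At 71.6°: h = 0.3357, k = 2.979; principal scales a = 2.979, b = 0.3357.
sin(ω/2) = (a − b)/(a + b) = 2.643/3.315 = 0.7974, so ω = 2 arcsin(0.7974) ≈ 105.8°.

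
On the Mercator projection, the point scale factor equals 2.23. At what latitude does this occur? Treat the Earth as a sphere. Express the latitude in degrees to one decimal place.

63.4°

Mercator scale is k = sec φ = 1/cos φ.
1/cos φ = 2.23  ⇒  cos φ = 0.4484  ⇒  φ = arccos(0.4484) ≈ 63.4°.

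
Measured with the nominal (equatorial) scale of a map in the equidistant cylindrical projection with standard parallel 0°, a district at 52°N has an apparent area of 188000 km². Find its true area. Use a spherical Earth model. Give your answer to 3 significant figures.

For the equirectangular projection with φ₀ = 0 (plate carrée), h = 1 along meridians and k = sec φ along parallels.
Areal scale = h·k = 1 × sec φ; at 52°, h = 1.000, k = 1.624, so h·k = 1.624.
True area = apparent / (areal scale) = 188000 / 1.624 ≈ 116000 km².

116000 km²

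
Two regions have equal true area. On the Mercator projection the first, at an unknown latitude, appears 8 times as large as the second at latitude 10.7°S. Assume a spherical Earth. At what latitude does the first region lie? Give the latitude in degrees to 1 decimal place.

On Mercator, (apparent₁)/(apparent₂) = sec²φ₁ / sec²φ₂ when true areas are equal.
cos²φ₂ / cos²φ₁ = 8  ⇒  cos φ₁ = cos 10.7° / √8 = 0.9826/2.828 = 0.3474.
φ₁ = arccos(0.3474) ≈ 69.7°.

69.7°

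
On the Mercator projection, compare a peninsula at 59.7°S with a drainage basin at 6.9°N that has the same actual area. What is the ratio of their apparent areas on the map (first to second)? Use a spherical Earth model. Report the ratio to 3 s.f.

3.87

Mercator areal scale is sec²φ.
At 59.7°: sec²(59.7°) = 1/0.5045² = 3.929.
At 6.9°: sec²(6.9°) = 1/0.9928² = 1.015.
Ratio = 3.929/1.015 = cos²(6.9°)/cos²(59.7°) ≈ 3.87.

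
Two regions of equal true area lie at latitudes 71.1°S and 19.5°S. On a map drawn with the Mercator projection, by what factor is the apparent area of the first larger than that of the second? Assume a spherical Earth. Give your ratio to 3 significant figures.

On Mercator, area is exaggerated by sec²φ = 1/cos²φ.
At 71.1°: sec²(71.1°) = 1/0.3239² = 9.531.
At 19.5°: sec²(19.5°) = 1/0.9426² = 1.125.
Ratio = 9.531/1.125 = cos²(19.5°)/cos²(71.1°) ≈ 8.47.

8.47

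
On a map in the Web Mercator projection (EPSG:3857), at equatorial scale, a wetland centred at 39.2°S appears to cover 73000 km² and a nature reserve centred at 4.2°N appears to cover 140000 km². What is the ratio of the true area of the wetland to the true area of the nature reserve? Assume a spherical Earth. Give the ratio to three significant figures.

0.315

Since Mercator area scale is 1/cos²φ, the true area equals the apparent area multiplied by cos²φ.
True area of wetland: 73000 × cos²(39.2°) = 73000 × 0.6005 = 43840 km².
True area of nature reserve: 140000 × cos²(4.2°) = 140000 × 0.9946 = 139200 km².
Ratio = 43840 / 139200 ≈ 0.315.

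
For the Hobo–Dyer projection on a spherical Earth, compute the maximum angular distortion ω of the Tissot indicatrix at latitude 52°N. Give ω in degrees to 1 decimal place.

28.8°

The Hobo–Dyer projection is cylindrical equal-area with φ₀ = 37.5°. A cylindrical equal-area projection with standard parallel φ₀ has meridian scale h = cos φ / cos φ₀ and parallel scale k = cos φ₀ / cos φ (so areas are preserved, h·k = 1).
At 52°: h = 0.7760, k = 1.289; principal scales a = 1.289, b = 0.7760.
sin(ω/2) = (a − b)/(a + b) = 0.5126/2.065 = 0.2483, so ω = 2 arcsin(0.2483) ≈ 28.8°.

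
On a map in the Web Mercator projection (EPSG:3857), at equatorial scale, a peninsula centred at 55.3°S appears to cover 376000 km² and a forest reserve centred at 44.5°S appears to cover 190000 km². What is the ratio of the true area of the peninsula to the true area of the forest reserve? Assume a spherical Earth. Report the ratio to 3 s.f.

Since Mercator area scale is 1/cos²φ, the true area equals the apparent area multiplied by cos²φ.
True area of peninsula: 376000 × cos²(55.3°) = 376000 × 0.3241 = 121900 km².
True area of forest reserve: 190000 × cos²(44.5°) = 190000 × 0.5087 = 96660 km².
Ratio = 121900 / 96660 ≈ 1.26.

1.26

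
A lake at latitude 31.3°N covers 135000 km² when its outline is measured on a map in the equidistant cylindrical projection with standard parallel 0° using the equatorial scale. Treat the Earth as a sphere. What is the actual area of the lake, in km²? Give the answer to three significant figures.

115000 km²

For the equirectangular projection with φ₀ = 0 (plate carrée), h = 1 along meridians and k = sec φ along parallels.
Areal scale = h·k = 1 × sec φ; at 31.3°, h = 1.000, k = 1.170, so h·k = 1.170.
True area = apparent / (areal scale) = 135000 / 1.170 ≈ 115000 km².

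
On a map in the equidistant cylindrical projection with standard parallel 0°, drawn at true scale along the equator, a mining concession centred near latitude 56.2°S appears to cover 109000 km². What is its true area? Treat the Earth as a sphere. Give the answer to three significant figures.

60600 km²

In the plate carrée (x = Rλ, y = Rφ), meridians are true-scale (h = 1) and parallels are stretched by k = sec φ.
Areal scale = h·k = 1 × sec φ; at 56.2°, h = 1.000, k = 1.798, so h·k = 1.798.
True area = apparent / (areal scale) = 109000 / 1.798 ≈ 60600 km².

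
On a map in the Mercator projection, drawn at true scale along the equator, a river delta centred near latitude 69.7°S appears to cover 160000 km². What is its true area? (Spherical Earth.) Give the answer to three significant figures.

Mercator is conformal, so the point scale is isotropic: h = k = sec φ = 1/cos φ.
Areal scale = k² = sec²φ = 1/cos²(69.7°) = 1/0.3469² = 8.308.
True area = apparent / (areal scale) = 160000 / 8.308 ≈ 19300 km².

19300 km²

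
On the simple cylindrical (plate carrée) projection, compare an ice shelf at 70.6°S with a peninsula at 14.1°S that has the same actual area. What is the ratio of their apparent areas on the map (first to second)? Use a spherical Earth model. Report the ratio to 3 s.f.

2.92

Plate carrée maps x = Rλ, y = Rφ. The meridian scale is h = 1 and the parallel scale is k = 1/cos φ = sec φ.
Areal scale at 70.6°: h·k = 1.000 × 3.011 = 3.011.
Areal scale at 14.1°: h·k = 1.000 × 1.031 = 1.031.
Ratio = 3.011/1.031 ≈ 2.92.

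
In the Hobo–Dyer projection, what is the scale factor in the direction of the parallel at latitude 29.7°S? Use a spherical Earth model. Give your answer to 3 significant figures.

0.913

The Hobo–Dyer projection is cylindrical equal-area with φ₀ = 37.5°. Cylindrical equal-area (φ₀ = 37.5°): h = cos φ / cos 37.5° along meridians, k = cos 37.5° / cos φ along parallels; h·k = 1.
k = cos 37.5° / cos 29.7° = 0.7934/0.8686 = 0.9133.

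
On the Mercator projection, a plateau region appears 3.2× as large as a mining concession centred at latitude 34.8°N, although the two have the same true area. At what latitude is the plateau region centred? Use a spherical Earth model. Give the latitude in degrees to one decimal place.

Mercator areal scale is sec²φ, so apparent-area ratio = sec²φ₁ / sec²φ₂ = cos²φ₂ / cos²φ₁.
cos²φ₂ / cos²φ₁ = 3.2  ⇒  cos φ₁ = cos 34.8° / √3.2 = 0.8211/1.789 = 0.4590.
φ₁ = arccos(0.4590) ≈ 62.7°.

62.7°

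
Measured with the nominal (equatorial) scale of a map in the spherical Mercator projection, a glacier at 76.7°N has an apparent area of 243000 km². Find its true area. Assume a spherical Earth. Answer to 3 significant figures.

12900 km²

The Mercator projection is conformal; its linear scale factor is the same in every direction and equals sec φ = 1/cos φ.
Areal scale = k² = sec²φ = 1/cos²(76.7°) = 1/0.2300² = 18.90.
True area = apparent / (areal scale) = 243000 / 18.90 ≈ 12900 km².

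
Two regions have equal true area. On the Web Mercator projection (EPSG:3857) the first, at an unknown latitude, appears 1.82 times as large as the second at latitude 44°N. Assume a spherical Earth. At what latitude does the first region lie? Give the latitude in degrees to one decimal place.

Mercator areal scale is sec²φ, so apparent-area ratio = sec²φ₁ / sec²φ₂ = cos²φ₂ / cos²φ₁.
cos²φ₂ / cos²φ₁ = 1.82  ⇒  cos φ₁ = cos 44° / √1.82 = 0.7193/1.349 = 0.5332.
φ₁ = arccos(0.5332) ≈ 57.8°.

57.8°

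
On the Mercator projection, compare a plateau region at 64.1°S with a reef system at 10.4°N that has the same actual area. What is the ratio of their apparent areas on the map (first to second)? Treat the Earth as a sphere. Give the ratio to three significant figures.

5.07

On Mercator, area is exaggerated by sec²φ = 1/cos²φ.
At 64.1°: sec²(64.1°) = 1/0.4368² = 5.241.
At 10.4°: sec²(10.4°) = 1/0.9836² = 1.034.
Ratio = 5.241/1.034 = cos²(10.4°)/cos²(64.1°) ≈ 5.07.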